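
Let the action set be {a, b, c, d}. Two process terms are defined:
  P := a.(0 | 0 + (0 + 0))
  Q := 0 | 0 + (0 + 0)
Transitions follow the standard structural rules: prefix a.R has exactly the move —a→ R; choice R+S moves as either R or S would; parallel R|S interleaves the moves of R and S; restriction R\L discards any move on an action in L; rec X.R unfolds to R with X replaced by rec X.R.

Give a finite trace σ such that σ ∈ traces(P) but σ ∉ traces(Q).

a

Reachable graph of P (2 states):
  u0 = a.(0 | 0 + (0 + 0)) → -a-> u1
  u1 = 0 | 0 + (0 + 0) → ·
Reachable graph of Q (1 states):
  v0 = 0 | 0 + (0 + 0) → ·
Trace ⟨a⟩ through P, begin at {u0}:
  after a @ step 1: {u1}
  ✓ P
Trace ⟨a⟩ through Q, begin at {v0}:
  after a @ step 1: no successor for Q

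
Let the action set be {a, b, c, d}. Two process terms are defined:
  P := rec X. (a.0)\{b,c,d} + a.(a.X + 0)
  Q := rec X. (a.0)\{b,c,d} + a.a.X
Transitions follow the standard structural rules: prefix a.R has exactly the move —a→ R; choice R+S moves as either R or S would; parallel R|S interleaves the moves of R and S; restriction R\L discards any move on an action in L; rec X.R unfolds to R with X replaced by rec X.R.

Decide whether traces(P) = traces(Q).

trace-equivalent

Reachable graph of P (3 states):
  u0 = rec X. (a.0)\{b,c,d} + a.(a.X + 0) has moves --a--▸ u1, --a--▸ u2
  u1 = 0\{b,c,d} has moves deadlocked
  u2 = a.(rec X. (a.0)\{b,c,d} + a.(a.X + 0)) + 0 has moves --a--▸ u0
Reachable graph of Q (3 states):
  v0 = rec X. (a.0)\{b,c,d} + a.a.X has moves --a--▸ v1, --a--▸ v2
  v1 = 0\{b,c,d} has moves deadlocked
  v2 = a.(rec X. (a.0)\{b,c,d} + a.a.X) has moves --a--▸ v0
Bisimilarity quotient blocks:
  B0 = {u0, v0}
  B1 = {u2, v2}
  B2 = {u1, v1}
u0 ∈ B0, v0 ∈ B0 → same block
Bisimilar ⇒ trace-equivalent.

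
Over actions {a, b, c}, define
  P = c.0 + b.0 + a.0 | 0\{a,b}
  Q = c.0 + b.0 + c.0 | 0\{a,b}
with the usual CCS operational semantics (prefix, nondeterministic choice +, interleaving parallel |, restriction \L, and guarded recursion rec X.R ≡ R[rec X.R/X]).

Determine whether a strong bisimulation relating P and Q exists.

P's transition system — 3 states:
  u0 = c.0 + b.0 + a.0 | 0\{a,b} | -a-> u1, -b-> u2, -c-> u2
  u1 = 0 | 0\{a,b} | deadlocked
  u2 = 0 | deadlocked
Q's transition system — 3 states:
  v0 = c.0 + b.0 + c.0 | 0\{a,b} | -b-> v1, -c-> v1, -c-> v2
  v1 = 0 | deadlocked
  v2 = 0 | 0\{a,b} | deadlocked
Partition-refinement fixed point:
  B0 = {u0}
  B1 = {u1, u2, v1, v2}
  B2 = {v0}
u0 ∈ B0, v0 ∈ B2 → different blocks

P ≁ Q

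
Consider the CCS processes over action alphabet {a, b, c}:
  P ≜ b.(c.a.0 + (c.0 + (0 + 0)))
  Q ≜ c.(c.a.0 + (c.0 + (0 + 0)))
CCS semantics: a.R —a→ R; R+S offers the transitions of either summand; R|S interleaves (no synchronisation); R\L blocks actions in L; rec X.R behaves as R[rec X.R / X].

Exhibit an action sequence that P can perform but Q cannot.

P's transition system — 4 states:
  p0 = b.(c.a.0 + (c.0 + (0 + 0))) has moves --b--▸ p1
  p1 = c.a.0 + (c.0 + (0 + 0)) has moves --c--▸ p2, --c--▸ p3
  p2 = 0 has moves (no moves)
  p3 = a.0 has moves --a--▸ p2
Q's transition system — 4 states:
  q0 = c.(c.a.0 + (c.0 + (0 + 0))) has moves --c--▸ q1
  q1 = c.a.0 + (c.0 + (0 + 0)) has moves --c--▸ q2, --c--▸ q3
  q2 = 0 has moves (no moves)
  q3 = a.0 has moves --a--▸ q2
Run σ = ⟨b⟩ on P: start {p0}
  [1] b ⇒ {p1}
  — P admits the full trace.
Run σ = ⟨b⟩ on Q: start {q0}
  [1] b ⇒ ∅ (Q stuck)

b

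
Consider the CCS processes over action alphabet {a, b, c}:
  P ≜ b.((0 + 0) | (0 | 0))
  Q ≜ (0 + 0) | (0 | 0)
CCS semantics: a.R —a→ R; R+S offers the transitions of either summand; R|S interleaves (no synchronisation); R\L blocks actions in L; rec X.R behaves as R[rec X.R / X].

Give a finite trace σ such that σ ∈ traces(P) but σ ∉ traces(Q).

P's transition system — 2 states:
  s0 = b.((0 + 0) | (0 | 0)) | -b-> s1
  s1 = (0 + 0) | (0 | 0) | ·
Q's transition system — 1 states:
  t0 = (0 + 0) | (0 | 0) | ·
Executing b from P (initial set {s0}):
  step 1 (b): {s1}
  — P admits the full trace.
Executing b from Q (initial set {t0}):
  step 1 (b): no successor for Q

b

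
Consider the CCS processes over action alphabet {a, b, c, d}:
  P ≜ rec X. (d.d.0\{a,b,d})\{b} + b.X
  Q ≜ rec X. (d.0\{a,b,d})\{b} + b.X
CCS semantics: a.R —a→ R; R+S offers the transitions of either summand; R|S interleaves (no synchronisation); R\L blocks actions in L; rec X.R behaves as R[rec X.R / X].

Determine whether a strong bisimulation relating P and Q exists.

P ≁ Q

P's transition system — 3 states:
  s0 = rec X. (d.d.0\{a,b,d})\{b} + b.X has moves ··b··> s0, ··d··> s1
  s1 = (d.0\{a,b,d})\{b} has moves ··d··> s2
  s2 = 0\{a,b,d}\{b} has moves deadlocked
Q's transition system — 2 states:
  t0 = rec X. (d.0\{a,b,d})\{b} + b.X has moves ··b··> t0, ··d··> t1
  t1 = 0\{a,b,d}\{b} has moves deadlocked
Bisimilarity quotient blocks:
  B0 = {s0}
  B1 = {s1}
  B2 = {s2, t1}
  B3 = {t0}
s0 ∈ B0, t0 ∈ B3 → different blocks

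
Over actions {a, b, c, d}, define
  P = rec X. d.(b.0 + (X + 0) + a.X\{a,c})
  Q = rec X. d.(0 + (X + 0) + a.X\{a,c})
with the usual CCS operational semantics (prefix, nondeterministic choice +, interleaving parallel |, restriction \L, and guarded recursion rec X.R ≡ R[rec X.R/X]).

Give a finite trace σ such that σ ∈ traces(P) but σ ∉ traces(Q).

db

P's transition system — 6 states:
  m0 = rec X. d.(b.0 + (X + 0) + a.X\{a,c}) → —d→ m1
  m1 = b.0 + ((rec X. d.(b.0 + (X + 0) + a.X\{a,c})) + 0) + a.(rec X. d.(b.0 + (X + 0) + a.X\{a,c}))\{a,c} → —a→ m2, —b→ m3, —d→ m1
  m2 = (rec X. d.(b.0 + (X + 0) + a.X\{a,c}))\{a,c} → —d→ m4
  m3 = 0 → stopped
  m4 = (b.0 + ((rec X. d.(b.0 + (X + 0) + a.X\{a,c})) + 0) + a.(rec X. d.(b.0 + (X + 0) + a.X\{a,c}))\{a,c})\{a,c} → —b→ m5, —d→ m4
  m5 = 0\{a,c} → stopped
Q's transition system — 4 states:
  n0 = rec X. d.(0 + (X + 0) + a.X\{a,c}) → —d→ n1
  n1 = 0 + ((rec X. d.(0 + (X + 0) + a.X\{a,c})) + 0) + a.(rec X. d.(0 + (X + 0) + a.X\{a,c}))\{a,c} → —a→ n2, —d→ n1
  n2 = (rec X. d.(0 + (X + 0) + a.X\{a,c}))\{a,c} → —d→ n3
  n3 = (0 + ((rec X. d.(0 + (X + 0) + a.X\{a,c})) + 0) + a.(rec X. d.(0 + (X + 0) + a.X\{a,c}))\{a,c})\{a,c} → —d→ n3
Executing db from P (initial set {m0}):
  step 1 (d): {m1}
  step 2 (b): {m3}
  P completes σ.
Executing db from Q (initial set {n0}):
  step 1 (d): {n1}
  step 2 (b): ∅ (Q stuck)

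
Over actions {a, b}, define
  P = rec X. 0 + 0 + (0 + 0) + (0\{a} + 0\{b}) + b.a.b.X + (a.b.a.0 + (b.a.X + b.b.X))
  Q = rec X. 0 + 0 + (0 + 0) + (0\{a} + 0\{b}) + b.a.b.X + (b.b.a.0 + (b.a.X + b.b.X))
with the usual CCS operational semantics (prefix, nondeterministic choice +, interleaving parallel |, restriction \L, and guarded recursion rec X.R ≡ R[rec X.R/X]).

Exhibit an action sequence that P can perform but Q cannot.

Reachable graph of P (7 states):
  s0 = rec X. 0 + 0 + (0 + 0) + (0\{a} + 0\{b}) + b.a.b.X + (a.b.a.0 + (b.a.X + b.b.X)) has moves --a--▸ s1, --b--▸ s2, --b--▸ s3, --b--▸ s4
  s1 = b.a.0 has moves --b--▸ s5
  s2 = a.(rec X. 0 + 0 + (0 + 0) + (0\{a} + 0\{b}) + b.a.b.X + (a.b.a.0 + (b.a.X + b.b.X))) has moves --a--▸ s0
  s3 = a.b.(rec X. 0 + 0 + (0 + 0) + (0\{a} + 0\{b}) + b.a.b.X + (a.b.a.0 + (b.a.X + b.b.X))) has moves --a--▸ s4
  s4 = b.(rec X. 0 + 0 + (0 + 0) + (0\{a} + 0\{b}) + b.a.b.X + (a.b.a.0 + (b.a.X + b.b.X))) has moves --b--▸ s0
  s5 = a.0 has moves --a--▸ s6
  s6 = 0 has moves deadlocked
Reachable graph of Q (7 states):
  t0 = rec X. 0 + 0 + (0 + 0) + (0\{a} + 0\{b}) + b.a.b.X + (b.b.a.0 + (b.a.X + b.b.X)) has moves --b--▸ t1, --b--▸ t2, --b--▸ t3, --b--▸ t4
  t1 = a.(rec X. 0 + 0 + (0 + 0) + (0\{a} + 0\{b}) + b.a.b.X + (b.b.a.0 + (b.a.X + b.b.X))) has moves --a--▸ t0
  t2 = a.b.(rec X. 0 + 0 + (0 + 0) + (0\{a} + 0\{b}) + b.a.b.X + (b.b.a.0 + (b.a.X + b.b.X))) has moves --a--▸ t3
  t3 = b.(rec X. 0 + 0 + (0 + 0) + (0\{a} + 0\{b}) + b.a.b.X + (b.b.a.0 + (b.a.X + b.b.X))) has moves --b--▸ t0
  t4 = b.a.0 has moves --b--▸ t5
  t5 = a.0 has moves --a--▸ t6
  t6 = 0 has moves deadlocked
Executing a from P (initial set {s0}):
  step 1 (a): {s1}
  ✓ P
Executing a from Q (initial set {t0}):
  step 1 (a): no successor for Q

a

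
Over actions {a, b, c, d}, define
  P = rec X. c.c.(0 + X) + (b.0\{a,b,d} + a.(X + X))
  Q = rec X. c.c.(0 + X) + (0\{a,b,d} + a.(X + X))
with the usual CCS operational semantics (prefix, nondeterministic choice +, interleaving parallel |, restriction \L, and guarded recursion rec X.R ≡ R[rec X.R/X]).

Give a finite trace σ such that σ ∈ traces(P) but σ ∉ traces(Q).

LTS(P): 5 reachable states
  m0 = rec X. c.c.(0 + X) + (b.0\{a,b,d} + a.(X + X)) :: ··a··> m1, ··b··> m2, ··c··> m3
  m1 = (rec X. c.c.(0 + X) + (b.0\{a,b,d} + a.(X + X))) + (rec X. c.c.(0 + X) + (b.0\{a,b,d} + a.(X + X))) :: ··a··> m1, ··b··> m2, ··c··> m3
  m2 = 0\{a,b,d} :: ·
  m3 = c.(0 + (rec X. c.c.(0 + X) + (b.0\{a,b,d} + a.(X + X)))) :: ··c··> m4
  m4 = 0 + (rec X. c.c.(0 + X) + (b.0\{a,b,d} + a.(X + X))) :: ··a··> m1, ··b··> m2, ··c··> m3
LTS(Q): 4 reachable states
  n0 = rec X. c.c.(0 + X) + (0\{a,b,d} + a.(X + X)) :: ··a··> n1, ··c··> n2
  n1 = (rec X. c.c.(0 + X) + (0\{a,b,d} + a.(X + X))) + (rec X. c.c.(0 + X) + (0\{a,b,d} + a.(X + X))) :: ··a··> n1, ··c··> n2
  n2 = c.(0 + (rec X. c.c.(0 + X) + (0\{a,b,d} + a.(X + X)))) :: ··c··> n3
  n3 = 0 + (rec X. c.c.(0 + X) + (0\{a,b,d} + a.(X + X))) :: ··a··> n1, ··c··> n2
Trace ⟨b⟩ through P, begin at {m0}:
  after b @ step 1: {m2}
  ✓ P
Trace ⟨b⟩ through Q, begin at {n0}:
  after b @ step 1: ∅  — Q cannot continue

b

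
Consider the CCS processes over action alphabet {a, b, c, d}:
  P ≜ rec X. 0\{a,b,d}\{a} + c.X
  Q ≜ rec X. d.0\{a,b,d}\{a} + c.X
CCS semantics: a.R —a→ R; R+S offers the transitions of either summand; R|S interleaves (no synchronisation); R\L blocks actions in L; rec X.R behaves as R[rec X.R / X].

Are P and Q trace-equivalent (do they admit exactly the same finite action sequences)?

traces(P) ≠ traces(Q) — witness ⟨d⟩

Reachable graph of P (1 states):
  m0 = rec X. 0\{a,b,d}\{a} + c.X has moves =c=> m0
Reachable graph of Q (2 states):
  n0 = rec X. d.0\{a,b,d}\{a} + c.X has moves =c=> n0, =d=> n1
  n1 = 0\{a,b,d}\{a} has moves stopped
Trace ⟨d⟩ through Q, begin at {n0}:
  after d @ step 1: {n1}
  — Q admits the full trace.
Trace ⟨d⟩ through P, begin at {m0}:
  after d @ step 1: ∅ (P stuck)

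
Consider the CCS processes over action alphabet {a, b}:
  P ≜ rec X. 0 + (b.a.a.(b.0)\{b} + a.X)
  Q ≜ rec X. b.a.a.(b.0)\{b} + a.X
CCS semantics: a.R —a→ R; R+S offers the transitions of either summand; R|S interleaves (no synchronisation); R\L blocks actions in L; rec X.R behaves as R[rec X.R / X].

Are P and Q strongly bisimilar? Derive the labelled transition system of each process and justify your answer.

bisimilar

LTS(P): 4 reachable states
  u0 = rec X. 0 + (b.a.a.(b.0)\{b} + a.X) ⊢ -a-> u0, -b-> u1
  u1 = a.a.(b.0)\{b} ⊢ -a-> u2
  u2 = a.(b.0)\{b} ⊢ -a-> u3
  u3 = (b.0)\{b} ⊢ (no moves)
LTS(Q): 4 reachable states
  v0 = rec X. b.a.a.(b.0)\{b} + a.X ⊢ -a-> v0, -b-> v1
  v1 = a.a.(b.0)\{b} ⊢ -a-> v2
  v2 = a.(b.0)\{b} ⊢ -a-> v3
  v3 = (b.0)\{b} ⊢ (no moves)
Coarsest stable partition (strong bisimilarity classes):
  B0 = {u0, v0}
  B1 = {u1, v1}
  B2 = {u2, v2}
  B3 = {u3, v3}
u0 ∈ B0, v0 ∈ B0 → same block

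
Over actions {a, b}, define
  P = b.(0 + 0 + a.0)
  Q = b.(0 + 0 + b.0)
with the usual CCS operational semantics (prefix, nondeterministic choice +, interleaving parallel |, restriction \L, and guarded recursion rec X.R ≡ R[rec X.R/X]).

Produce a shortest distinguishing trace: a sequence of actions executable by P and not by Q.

P's transition system — 3 states:
  s0 = b.(0 + 0 + a.0) has moves --b--▸ s1
  s1 = 0 + 0 + a.0 has moves --a--▸ s2
  s2 = 0 has moves ∅
Q's transition system — 3 states:
  t0 = b.(0 + 0 + b.0) has moves --b--▸ t1
  t1 = 0 + 0 + b.0 has moves --b--▸ t2
  t2 = 0 has moves ∅
Executing ba from P (initial set {s0}):
  after b @ step 1: {s1}
  after a @ step 2: {s2}
  ✓ P
Executing ba from Q (initial set {t0}):
  after b @ step 1: {t1}
  after a @ step 2: no successor for Q

ba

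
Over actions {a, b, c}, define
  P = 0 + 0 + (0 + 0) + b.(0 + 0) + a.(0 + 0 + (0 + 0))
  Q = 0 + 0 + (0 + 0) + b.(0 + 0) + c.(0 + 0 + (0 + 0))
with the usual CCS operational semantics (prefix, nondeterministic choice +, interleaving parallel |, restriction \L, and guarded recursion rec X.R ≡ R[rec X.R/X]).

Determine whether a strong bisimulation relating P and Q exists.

P's transition system — 3 states:
  p0 = 0 + 0 + (0 + 0) + b.(0 + 0) + a.(0 + 0 + (0 + 0)) ⊢ —a→ p1, —b→ p2
  p1 = 0 + 0 + (0 + 0) ⊢ stopped
  p2 = 0 + 0 ⊢ stopped
Q's transition system — 3 states:
  q0 = 0 + 0 + (0 + 0) + b.(0 + 0) + c.(0 + 0 + (0 + 0)) ⊢ —b→ q1, —c→ q2
  q1 = 0 + 0 ⊢ stopped
  q2 = 0 + 0 + (0 + 0) ⊢ stopped
Coarsest stable partition (strong bisimilarity classes):
  B0 = {p0}
  B1 = {p1, p2, q1, q2}
  B2 = {q0}
p0 ∈ B0, q0 ∈ B2 → different blocks

P ≁ Q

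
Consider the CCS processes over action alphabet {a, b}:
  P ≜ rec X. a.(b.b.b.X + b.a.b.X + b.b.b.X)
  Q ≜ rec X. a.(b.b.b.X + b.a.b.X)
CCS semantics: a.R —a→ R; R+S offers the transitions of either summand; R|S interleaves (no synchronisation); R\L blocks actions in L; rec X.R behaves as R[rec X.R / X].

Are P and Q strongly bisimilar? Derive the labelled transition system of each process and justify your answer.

YES

P's transition system — 5 states:
  u0 = rec X. a.(b.b.b.X + b.a.b.X + b.b.b.X) ⊢ -a-> u1
  u1 = b.b.b.(rec X. a.(b.b.b.X + b.a.b.X + b.b.b.X)) + b.a.b.(rec X. a.(b.b.b.X + b.a.b.X + b.b.b.X)) + b.b.b.(rec X. a.(b.b.b.X + b.a.b.X + b.b.b.X)) ⊢ -b-> u2, -b-> u3
  u2 = a.b.(rec X. a.(b.b.b.X + b.a.b.X + b.b.b.X)) ⊢ -a-> u4
  u3 = b.b.(rec X. a.(b.b.b.X + b.a.b.X + b.b.b.X)) ⊢ -b-> u4
  u4 = b.(rec X. a.(b.b.b.X + b.a.b.X + b.b.b.X)) ⊢ -b-> u0
Q's transition system — 5 states:
  v0 = rec X. a.(b.b.b.X + b.a.b.X) ⊢ -a-> v1
  v1 = b.b.b.(rec X. a.(b.b.b.X + b.a.b.X)) + b.a.b.(rec X. a.(b.b.b.X + b.a.b.X)) ⊢ -b-> v2, -b-> v3
  v2 = a.b.(rec X. a.(b.b.b.X + b.a.b.X)) ⊢ -a-> v4
  v3 = b.b.(rec X. a.(b.b.b.X + b.a.b.X)) ⊢ -b-> v4
  v4 = b.(rec X. a.(b.b.b.X + b.a.b.X)) ⊢ -b-> v0
Coarsest stable partition (strong bisimilarity classes):
  B0 = {u0, v0}
  B1 = {u1, v1}
  B2 = {u3, v3}
  B3 = {u4, v4}
  B4 = {u2, v2}
u0 ∈ B0, v0 ∈ B0 → same block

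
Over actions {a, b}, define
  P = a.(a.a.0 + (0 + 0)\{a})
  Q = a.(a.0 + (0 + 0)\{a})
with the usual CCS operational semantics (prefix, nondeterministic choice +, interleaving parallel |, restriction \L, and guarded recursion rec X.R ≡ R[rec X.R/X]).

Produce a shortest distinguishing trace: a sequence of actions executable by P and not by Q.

P's transition system — 4 states:
  u0 = a.(a.a.0 + (0 + 0)\{a}) | ··a··> u1
  u1 = a.a.0 + (0 + 0)\{a} | ··a··> u2
  u2 = a.0 | ··a··> u3
  u3 = 0 | ∅
Q's transition system — 3 states:
  v0 = a.(a.0 + (0 + 0)\{a}) | ··a··> v1
  v1 = a.0 + (0 + 0)\{a} | ··a··> v2
  v2 = 0 | ∅
Run σ = ⟨aaa⟩ on P: start {u0}
  step 1 (a): {u1}
  step 2 (a): {u2}
  step 3 (a): {u3}
  — P admits the full trace.
Run σ = ⟨aaa⟩ on Q: start {v0}
  step 1 (a): {v1}
  step 2 (a): {v2}
  step 3 (a): no successor for Q

aaa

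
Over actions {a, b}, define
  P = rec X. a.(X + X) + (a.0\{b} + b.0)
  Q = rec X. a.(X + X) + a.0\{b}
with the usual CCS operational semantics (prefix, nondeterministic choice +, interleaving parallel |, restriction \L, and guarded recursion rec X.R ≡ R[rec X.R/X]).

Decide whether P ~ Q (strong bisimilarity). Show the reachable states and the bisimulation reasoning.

P's transition system — 4 states:
  s0 = rec X. a.(X + X) + (a.0\{b} + b.0) :: —a→ s1, —a→ s2, —b→ s3
  s1 = (rec X. a.(X + X) + (a.0\{b} + b.0)) + (rec X. a.(X + X) + (a.0\{b} + b.0)) :: —a→ s1, —a→ s2, —b→ s3
  s2 = 0\{b} :: stopped
  s3 = 0 :: stopped
Q's transition system — 3 states:
  t0 = rec X. a.(X + X) + a.0\{b} :: —a→ t1, —a→ t2
  t1 = (rec X. a.(X + X) + a.0\{b}) + (rec X. a.(X + X) + a.0\{b}) :: —a→ t1, —a→ t2
  t2 = 0\{b} :: stopped
Coarsest stable partition (strong bisimilarity classes):
  B0 = {s0, s1}
  B1 = {s2, s3, t2}
  B2 = {t0, t1}
s0 ∈ B0, t0 ∈ B2 → different blocks

not bisimilar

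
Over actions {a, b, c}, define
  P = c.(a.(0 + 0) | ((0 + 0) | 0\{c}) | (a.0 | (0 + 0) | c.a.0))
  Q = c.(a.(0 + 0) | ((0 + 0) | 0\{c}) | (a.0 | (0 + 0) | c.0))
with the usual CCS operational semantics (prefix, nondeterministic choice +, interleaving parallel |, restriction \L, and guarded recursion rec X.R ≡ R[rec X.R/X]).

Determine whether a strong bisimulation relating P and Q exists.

P ≁ Q

Reachable graph of P (13 states):
  p0 = c.(a.(0 + 0) | ((0 + 0) | 0\{c}) | (a.0 | (0 + 0) | c.a.0)) :: —c→ p1
  p1 = a.(0 + 0) | ((0 + 0) | 0\{c}) | (a.0 | (0 + 0) | c.a.0) :: —a→ p2, —a→ p3, —c→ p4
  p2 = (0 + 0) | ((0 + 0) | 0\{c}) | (a.0 | (0 + 0) | c.a.0) :: —a→ p5, —c→ p6
  p3 = a.(0 + 0) | ((0 + 0) | 0\{c}) | (0 | (0 + 0) | c.a.0) :: —a→ p5, —c→ p7
  p4 = a.(0 + 0) | ((0 + 0) | 0\{c}) | (a.0 | (0 + 0) | a.0) :: —a→ p6, —a→ p7, —a→ p8
  p5 = (0 + 0) | ((0 + 0) | 0\{c}) | (0 | (0 + 0) | c.a.0) :: —c→ p9
  p6 = (0 + 0) | ((0 + 0) | 0\{c}) | (a.0 | (0 + 0) | a.0) :: —a→ p10, —a→ p9
  p7 = a.(0 + 0) | ((0 + 0) | 0\{c}) | (0 | (0 + 0) | a.0) :: —a→ p11, —a→ p9
  p8 = a.(0 + 0) | ((0 + 0) | 0\{c}) | (a.0 | (0 + 0) | 0) :: —a→ p10, —a→ p11
  p9 = (0 + 0) | ((0 + 0) | 0\{c}) | (0 | (0 + 0) | a.0) :: —a→ p12
  p10 = (0 + 0) | ((0 + 0) | 0\{c}) | (a.0 | (0 + 0) | 0) :: —a→ p12
  p11 = a.(0 + 0) | ((0 + 0) | 0\{c}) | (0 | (0 + 0) | 0) :: —a→ p12
  p12 = (0 + 0) | ((0 + 0) | 0\{c}) | (0 | (0 + 0) | 0) :: ·
Reachable graph of Q (9 states):
  q0 = c.(a.(0 + 0) | ((0 + 0) | 0\{c}) | (a.0 | (0 + 0) | c.0)) :: —c→ q1
  q1 = a.(0 + 0) | ((0 + 0) | 0\{c}) | (a.0 | (0 + 0) | c.0) :: —a→ q2, —a→ q3, —c→ q4
  q2 = (0 + 0) | ((0 + 0) | 0\{c}) | (a.0 | (0 + 0) | c.0) :: —a→ q5, —c→ q6
  q3 = a.(0 + 0) | ((0 + 0) | 0\{c}) | (0 | (0 + 0) | c.0) :: —a→ q5, —c→ q7
  q4 = a.(0 + 0) | ((0 + 0) | 0\{c}) | (a.0 | (0 + 0) | 0) :: —a→ q6, —a→ q7
  q5 = (0 + 0) | ((0 + 0) | 0\{c}) | (0 | (0 + 0) | c.0) :: —c→ q8
  q6 = (0 + 0) | ((0 + 0) | 0\{c}) | (a.0 | (0 + 0) | 0) :: —a→ q8
  q7 = a.(0 + 0) | ((0 + 0) | 0\{c}) | (0 | (0 + 0) | 0) :: —a→ q8
  q8 = (0 + 0) | ((0 + 0) | 0\{c}) | (0 | (0 + 0) | 0) :: ·
Bisimilarity quotient blocks:
  B0 = {p0}
  B1 = {p1}
  B2 = {p2, p3}
  B3 = {p5}
  B4 = {p10, p11, p9, q6, q7}
  B5 = {p12, q8}
  B6 = {p6, p7, p8, q4}
  B7 = {p4}
  B8 = {q0}
  B9 = {q1}
  B10 = {q2, q3}
  B11 = {q5}
p0 ∈ B0, q0 ∈ B8 → different blocks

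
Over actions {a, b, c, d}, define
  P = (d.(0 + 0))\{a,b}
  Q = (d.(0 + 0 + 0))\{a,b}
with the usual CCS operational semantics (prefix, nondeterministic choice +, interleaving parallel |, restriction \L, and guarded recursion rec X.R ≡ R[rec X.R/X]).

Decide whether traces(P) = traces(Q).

P's transition system — 2 states:
  s0 = (d.(0 + 0))\{a,b} → -d-> s1
  s1 = (0 + 0)\{a,b} → stopped
Q's transition system — 2 states:
  t0 = (d.(0 + 0 + 0))\{a,b} → -d-> t1
  t1 = (0 + 0 + 0)\{a,b} → stopped
Partition-refinement fixed point:
  B0 = {s0, t0}
  B1 = {s1, t1}
s0 ∈ B0, t0 ∈ B0 → same block
Bisimilar ⇒ trace-equivalent.

traces(P) = traces(Q)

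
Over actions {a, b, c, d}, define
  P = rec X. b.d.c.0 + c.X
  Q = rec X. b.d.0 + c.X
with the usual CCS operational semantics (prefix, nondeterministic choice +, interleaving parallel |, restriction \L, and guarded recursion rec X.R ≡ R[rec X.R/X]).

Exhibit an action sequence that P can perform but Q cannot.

P's transition system — 4 states:
  p0 = rec X. b.d.c.0 + c.X | =b=> p1, =c=> p0
  p1 = d.c.0 | =d=> p2
  p2 = c.0 | =c=> p3
  p3 = 0 | ·
Q's transition system — 3 states:
  q0 = rec X. b.d.0 + c.X | =b=> q1, =c=> q0
  q1 = d.0 | =d=> q2
  q2 = 0 | ·
Trace ⟨bdc⟩ through P, begin at {p0}:
  [1] b ⇒ {p1}
  [2] d ⇒ {p2}
  [3] c ⇒ {p3}
  P completes σ.
Trace ⟨bdc⟩ through Q, begin at {q0}:
  [1] b ⇒ {q1}
  [2] d ⇒ {q2}
  [3] c ⇒ ∅  — Q cannot continue

bdc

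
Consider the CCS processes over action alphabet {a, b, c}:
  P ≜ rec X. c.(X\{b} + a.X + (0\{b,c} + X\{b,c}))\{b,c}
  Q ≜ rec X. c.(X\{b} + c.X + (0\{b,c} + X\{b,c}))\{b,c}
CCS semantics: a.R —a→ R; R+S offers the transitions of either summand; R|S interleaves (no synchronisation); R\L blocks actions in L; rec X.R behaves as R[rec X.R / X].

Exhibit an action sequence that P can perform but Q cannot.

LTS(P): 3 reachable states
  u0 = rec X. c.(X\{b} + a.X + (0\{b,c} + X\{b,c}))\{b,c} | ··c··> u1
  u1 = ((rec X. c.(X\{b} + a.X + (0\{b,c} + X\{b,c}))\{b,c})\{b} + a.(rec X. c.(X\{b} + a.X + (0\{b,c} + X\{b,c}))\{b,c}) + (0\{b,c} + (rec X. c.(X\{b} + a.X + (0\{b,c} + X\{b,c}))\{b,c})\{b,c}))\{b,c} | ··a··> u2
  u2 = (rec X. c.(X\{b} + a.X + (0\{b,c} + X\{b,c}))\{b,c})\{b,c} | (no moves)
LTS(Q): 2 reachable states
  v0 = rec X. c.(X\{b} + c.X + (0\{b,c} + X\{b,c}))\{b,c} | ··c··> v1
  v1 = ((rec X. c.(X\{b} + c.X + (0\{b,c} + X\{b,c}))\{b,c})\{b} + c.(rec X. c.(X\{b} + c.X + (0\{b,c} + X\{b,c}))\{b,c}) + (0\{b,c} + (rec X. c.(X\{b} + c.X + (0\{b,c} + X\{b,c}))\{b,c})\{b,c}))\{b,c} | (no moves)
Trace ⟨ca⟩ through P, begin at {u0}:
  after c @ step 1: {u1}
  after a @ step 2: {u2}
  P completes σ.
Trace ⟨ca⟩ through Q, begin at {v0}:
  after c @ step 1: {v1}
  after a @ step 2: ∅ (Q stuck)

ca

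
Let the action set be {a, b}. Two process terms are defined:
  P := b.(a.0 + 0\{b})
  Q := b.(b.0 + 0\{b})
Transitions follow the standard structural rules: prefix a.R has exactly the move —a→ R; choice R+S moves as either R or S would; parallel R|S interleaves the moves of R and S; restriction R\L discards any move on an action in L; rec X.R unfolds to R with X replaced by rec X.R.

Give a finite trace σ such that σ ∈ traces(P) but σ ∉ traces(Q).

Reachable graph of P (3 states):
  u0 = b.(a.0 + 0\{b}) ⊢ ··b··> u1
  u1 = a.0 + 0\{b} ⊢ ··a··> u2
  u2 = 0 ⊢ stopped
Reachable graph of Q (3 states):
  v0 = b.(b.0 + 0\{b}) ⊢ ··b··> v1
  v1 = b.0 + 0\{b} ⊢ ··b··> v2
  v2 = 0 ⊢ stopped
Trace ⟨ba⟩ through P, begin at {u0}:
  [1] b ⇒ {u1}
  [2] a ⇒ {u2}
  P completes σ.
Trace ⟨ba⟩ through Q, begin at {v0}:
  [1] b ⇒ {v1}
  [2] a ⇒ ∅ (Q stuck)

ba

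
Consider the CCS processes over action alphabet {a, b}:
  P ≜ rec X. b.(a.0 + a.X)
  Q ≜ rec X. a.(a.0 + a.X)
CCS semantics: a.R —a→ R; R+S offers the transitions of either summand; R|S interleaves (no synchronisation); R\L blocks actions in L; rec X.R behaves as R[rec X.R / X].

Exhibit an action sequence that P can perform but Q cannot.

P's transition system — 3 states:
  p0 = rec X. b.(a.0 + a.X) → —b→ p1
  p1 = a.0 + a.(rec X. b.(a.0 + a.X)) → —a→ p0, —a→ p2
  p2 = 0 → ·
Q's transition system — 3 states:
  q0 = rec X. a.(a.0 + a.X) → —a→ q1
  q1 = a.0 + a.(rec X. a.(a.0 + a.X)) → —a→ q0, —a→ q2
  q2 = 0 → ·
Trace ⟨b⟩ through P, begin at {p0}:
  [1] b ⇒ {p1}
  — P admits the full trace.
Trace ⟨b⟩ through Q, begin at {q0}:
  [1] b ⇒ no successor for Q

b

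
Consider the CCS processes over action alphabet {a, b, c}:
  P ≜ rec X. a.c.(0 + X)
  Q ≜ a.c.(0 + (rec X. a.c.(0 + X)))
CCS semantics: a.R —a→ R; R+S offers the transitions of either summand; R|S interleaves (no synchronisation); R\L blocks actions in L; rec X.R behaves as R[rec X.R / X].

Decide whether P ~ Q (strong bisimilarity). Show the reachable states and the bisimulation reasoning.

Reachable graph of P (3 states):
  p0 = rec X. a.c.(0 + X) :: =a=> p1
  p1 = c.(0 + (rec X. a.c.(0 + X))) :: =c=> p2
  p2 = 0 + (rec X. a.c.(0 + X)) :: =a=> p1
Reachable graph of Q (3 states):
  q0 = a.c.(0 + (rec X. a.c.(0 + X))) :: =a=> q1
  q1 = c.(0 + (rec X. a.c.(0 + X))) :: =c=> q2
  q2 = 0 + (rec X. a.c.(0 + X)) :: =a=> q1
Partition-refinement fixed point:
  B0 = {p0, p2, q0, q2}
  B1 = {p1, q1}
p0 ∈ B0, q0 ∈ B0 → same block

YES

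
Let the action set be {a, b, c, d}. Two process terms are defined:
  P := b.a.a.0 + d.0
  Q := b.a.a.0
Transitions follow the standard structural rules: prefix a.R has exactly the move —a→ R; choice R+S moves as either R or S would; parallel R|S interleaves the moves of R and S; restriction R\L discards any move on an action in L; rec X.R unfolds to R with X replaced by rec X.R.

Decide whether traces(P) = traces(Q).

Reachable graph of P (4 states):
  p0 = b.a.a.0 + d.0 has moves -b-> p1, -d-> p2
  p1 = a.a.0 has moves -a-> p3
  p2 = 0 has moves deadlocked
  p3 = a.0 has moves -a-> p2
Reachable graph of Q (4 states):
  q0 = b.a.a.0 has moves -b-> q1
  q1 = a.a.0 has moves -a-> q2
  q2 = a.0 has moves -a-> q3
  q3 = 0 has moves deadlocked
Run σ = ⟨d⟩ on P: start {p0}
  step 1 (d): {p2}
  ✓ P
Run σ = ⟨d⟩ on Q: start {q0}
  step 1 (d): no successor for Q

traces(P) ≠ traces(Q) — witness ⟨d⟩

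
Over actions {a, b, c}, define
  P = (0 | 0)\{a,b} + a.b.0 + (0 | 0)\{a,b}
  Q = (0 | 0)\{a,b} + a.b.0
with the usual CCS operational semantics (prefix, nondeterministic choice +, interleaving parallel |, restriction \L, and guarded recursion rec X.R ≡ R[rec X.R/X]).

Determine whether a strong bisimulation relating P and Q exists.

Reachable graph of P (3 states):
  m0 = (0 | 0)\{a,b} + a.b.0 + (0 | 0)\{a,b} → --a--▸ m1
  m1 = b.0 → --b--▸ m2
  m2 = 0 → ·
Reachable graph of Q (3 states):
  n0 = (0 | 0)\{a,b} + a.b.0 → --a--▸ n1
  n1 = b.0 → --b--▸ n2
  n2 = 0 → ·
Partition-refinement fixed point:
  B0 = {m0, n0}
  B1 = {m1, n1}
  B2 = {m2, n2}
m0 ∈ B0, n0 ∈ B0 → same block

bisimilar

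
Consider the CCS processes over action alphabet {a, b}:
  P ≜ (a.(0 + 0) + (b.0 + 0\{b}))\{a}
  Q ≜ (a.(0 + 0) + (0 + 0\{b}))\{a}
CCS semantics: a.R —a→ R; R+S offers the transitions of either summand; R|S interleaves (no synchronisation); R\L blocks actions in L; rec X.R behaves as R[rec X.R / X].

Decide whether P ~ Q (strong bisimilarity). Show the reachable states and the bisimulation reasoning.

NO

Reachable graph of P (2 states):
  m0 = (a.(0 + 0) + (b.0 + 0\{b}))\{a} → ··b··> m1
  m1 = 0\{a} → ∅
Reachable graph of Q (1 states):
  n0 = (a.(0 + 0) + (0 + 0\{b}))\{a} → ∅
Coarsest stable partition (strong bisimilarity classes):
  B0 = {m0}
  B1 = {m1, n0}
m0 ∈ B0, n0 ∈ B1 → different blocks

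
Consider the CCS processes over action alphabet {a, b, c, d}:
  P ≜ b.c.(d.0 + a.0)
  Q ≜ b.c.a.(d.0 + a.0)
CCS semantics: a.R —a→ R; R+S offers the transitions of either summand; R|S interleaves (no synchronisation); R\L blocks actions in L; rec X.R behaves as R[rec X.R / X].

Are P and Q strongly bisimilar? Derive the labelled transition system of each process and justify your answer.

Reachable graph of P (4 states):
  m0 = b.c.(d.0 + a.0) ⊢ =b=> m1
  m1 = c.(d.0 + a.0) ⊢ =c=> m2
  m2 = d.0 + a.0 ⊢ =a=> m3, =d=> m3
  m3 = 0 ⊢ ·
Reachable graph of Q (5 states):
  n0 = b.c.a.(d.0 + a.0) ⊢ =b=> n1
  n1 = c.a.(d.0 + a.0) ⊢ =c=> n2
  n2 = a.(d.0 + a.0) ⊢ =a=> n3
  n3 = d.0 + a.0 ⊢ =a=> n4, =d=> n4
  n4 = 0 ⊢ ·
Coarsest stable partition (strong bisimilarity classes):
  B0 = {m0}
  B1 = {m1}
  B2 = {m2, n3}
  B3 = {m3, n4}
  B4 = {n0}
  B5 = {n1}
  B6 = {n2}
m0 ∈ B0, n0 ∈ B4 → different blocks

P ≁ Q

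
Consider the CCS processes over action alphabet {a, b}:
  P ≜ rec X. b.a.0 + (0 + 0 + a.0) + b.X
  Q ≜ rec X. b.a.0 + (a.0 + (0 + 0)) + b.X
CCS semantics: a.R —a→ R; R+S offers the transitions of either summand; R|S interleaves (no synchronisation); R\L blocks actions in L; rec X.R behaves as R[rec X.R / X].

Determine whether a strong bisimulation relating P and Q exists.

YES

LTS(P): 3 reachable states
  u0 = rec X. b.a.0 + (0 + 0 + a.0) + b.X → =a=> u1, =b=> u0, =b=> u2
  u1 = 0 → stopped
  u2 = a.0 → =a=> u1
LTS(Q): 3 reachable states
  v0 = rec X. b.a.0 + (a.0 + (0 + 0)) + b.X → =a=> v1, =b=> v0, =b=> v2
  v1 = 0 → stopped
  v2 = a.0 → =a=> v1
Partition-refinement fixed point:
  B0 = {u0, v0}
  B1 = {u1, v1}
  B2 = {u2, v2}
u0 ∈ B0, v0 ∈ B0 → same block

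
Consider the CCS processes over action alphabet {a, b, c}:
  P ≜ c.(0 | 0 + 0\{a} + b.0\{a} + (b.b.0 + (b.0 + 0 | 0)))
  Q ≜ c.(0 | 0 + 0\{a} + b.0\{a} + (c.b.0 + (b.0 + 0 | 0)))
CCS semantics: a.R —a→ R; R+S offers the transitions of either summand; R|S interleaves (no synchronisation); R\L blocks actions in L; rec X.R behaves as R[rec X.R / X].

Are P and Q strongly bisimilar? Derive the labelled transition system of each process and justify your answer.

NO

P's transition system — 5 states:
  m0 = c.(0 | 0 + 0\{a} + b.0\{a} + (b.b.0 + (b.0 + 0 | 0))) has moves -c-> m1
  m1 = 0 | 0 + 0\{a} + b.0\{a} + (b.b.0 + (b.0 + 0 | 0)) has moves -b-> m2, -b-> m3, -b-> m4
  m2 = 0 has moves ∅
  m3 = 0\{a} has moves ∅
  m4 = b.0 has moves -b-> m2
Q's transition system — 5 states:
  n0 = c.(0 | 0 + 0\{a} + b.0\{a} + (c.b.0 + (b.0 + 0 | 0))) has moves -c-> n1
  n1 = 0 | 0 + 0\{a} + b.0\{a} + (c.b.0 + (b.0 + 0 | 0)) has moves -b-> n2, -b-> n3, -c-> n4
  n2 = 0 has moves ∅
  n3 = 0\{a} has moves ∅
  n4 = b.0 has moves -b-> n2
Partition-refinement fixed point:
  B0 = {m0}
  B1 = {m1}
  B2 = {m2, m3, n2, n3}
  B3 = {m4, n4}
  B4 = {n0}
  B5 = {n1}
m0 ∈ B0, n0 ∈ B4 → different blocks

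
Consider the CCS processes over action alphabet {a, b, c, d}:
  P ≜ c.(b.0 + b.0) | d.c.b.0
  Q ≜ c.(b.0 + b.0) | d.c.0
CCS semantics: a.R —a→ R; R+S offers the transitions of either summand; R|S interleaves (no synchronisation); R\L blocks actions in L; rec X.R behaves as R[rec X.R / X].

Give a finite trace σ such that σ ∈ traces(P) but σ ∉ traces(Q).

P's transition system — 12 states:
  m0 = c.(b.0 + b.0) | d.c.b.0 | —c→ m1, —d→ m2
  m1 = (b.0 + b.0) | d.c.b.0 | —b→ m3, —d→ m4
  m2 = c.(b.0 + b.0) | c.b.0 | —c→ m4, —c→ m5
  m3 = 0 | d.c.b.0 | —d→ m6
  m4 = (b.0 + b.0) | c.b.0 | —b→ m6, —c→ m7
  m5 = c.(b.0 + b.0) | b.0 | —b→ m8, —c→ m7
  m6 = 0 | c.b.0 | —c→ m9
  m7 = (b.0 + b.0) | b.0 | —b→ m10, —b→ m9
  m8 = c.(b.0 + b.0) | 0 | —c→ m10
  m9 = 0 | b.0 | —b→ m11
  m10 = (b.0 + b.0) | 0 | —b→ m11
  m11 = 0 | 0 | stopped
Q's transition system — 9 states:
  n0 = c.(b.0 + b.0) | d.c.0 | —c→ n1, —d→ n2
  n1 = (b.0 + b.0) | d.c.0 | —b→ n3, —d→ n4
  n2 = c.(b.0 + b.0) | c.0 | —c→ n4, —c→ n5
  n3 = 0 | d.c.0 | —d→ n6
  n4 = (b.0 + b.0) | c.0 | —b→ n6, —c→ n7
  n5 = c.(b.0 + b.0) | 0 | —c→ n7
  n6 = 0 | c.0 | —c→ n8
  n7 = (b.0 + b.0) | 0 | —b→ n8
  n8 = 0 | 0 | stopped
Trace ⟨cbdcb⟩ through P, begin at {m0}:
  after c @ step 1: {m1}
  after b @ step 2: {m3}
  after d @ step 3: {m6}
  after c @ step 4: {m9}
  after b @ step 5: {m11}
  — P admits the full trace.
Trace ⟨cbdcb⟩ through Q, begin at {n0}:
  after c @ step 1: {n1}
  after b @ step 2: {n3}
  after d @ step 3: {n6}
  after c @ step 4: {n8}
  after b @ step 5: no successor for Q

cbdcb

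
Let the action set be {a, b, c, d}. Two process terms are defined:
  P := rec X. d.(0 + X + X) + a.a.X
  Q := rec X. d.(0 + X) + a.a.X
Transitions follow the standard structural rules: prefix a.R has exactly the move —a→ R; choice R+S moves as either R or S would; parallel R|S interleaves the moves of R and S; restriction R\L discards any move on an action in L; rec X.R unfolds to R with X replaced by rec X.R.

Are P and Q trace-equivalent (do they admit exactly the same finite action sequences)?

traces(P) = traces(Q)

P's transition system — 3 states:
  p0 = rec X. d.(0 + X + X) + a.a.X ⊢ -a-> p1, -d-> p2
  p1 = a.(rec X. d.(0 + X + X) + a.a.X) ⊢ -a-> p0
  p2 = 0 + (rec X. d.(0 + X + X) + a.a.X) + (rec X. d.(0 + X + X) + a.a.X) ⊢ -a-> p1, -d-> p2
Q's transition system — 3 states:
  q0 = rec X. d.(0 + X) + a.a.X ⊢ -a-> q1, -d-> q2
  q1 = a.(rec X. d.(0 + X) + a.a.X) ⊢ -a-> q0
  q2 = 0 + (rec X. d.(0 + X) + a.a.X) ⊢ -a-> q1, -d-> q2
Partition-refinement fixed point:
  B0 = {p0, p2, q0, q2}
  B1 = {p1, q1}
p0 ∈ B0, q0 ∈ B0 → same block
Bisimilar ⇒ trace-equivalent.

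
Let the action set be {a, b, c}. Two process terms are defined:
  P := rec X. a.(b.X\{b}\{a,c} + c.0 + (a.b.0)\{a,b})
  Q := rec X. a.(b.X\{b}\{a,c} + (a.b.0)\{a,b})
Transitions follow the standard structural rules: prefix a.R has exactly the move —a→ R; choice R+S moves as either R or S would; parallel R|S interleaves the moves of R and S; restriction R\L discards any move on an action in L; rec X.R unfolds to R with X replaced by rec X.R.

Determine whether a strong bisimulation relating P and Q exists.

LTS(P): 4 reachable states
  u0 = rec X. a.(b.X\{b}\{a,c} + c.0 + (a.b.0)\{a,b}) → --a--▸ u1
  u1 = b.(rec X. a.(b.X\{b}\{a,c} + c.0 + (a.b.0)\{a,b}))\{b}\{a,c} + c.0 + (a.b.0)\{a,b} → --b--▸ u2, --c--▸ u3
  u2 = (rec X. a.(b.X\{b}\{a,c} + c.0 + (a.b.0)\{a,b}))\{b}\{a,c} → ∅
  u3 = 0 → ∅
LTS(Q): 3 reachable states
  v0 = rec X. a.(b.X\{b}\{a,c} + (a.b.0)\{a,b}) → --a--▸ v1
  v1 = b.(rec X. a.(b.X\{b}\{a,c} + (a.b.0)\{a,b}))\{b}\{a,c} + (a.b.0)\{a,b} → --b--▸ v2
  v2 = (rec X. a.(b.X\{b}\{a,c} + (a.b.0)\{a,b}))\{b}\{a,c} → ∅
Partition-refinement fixed point:
  B0 = {u0}
  B1 = {u1}
  B2 = {u2, u3, v2}
  B3 = {v0}
  B4 = {v1}
u0 ∈ B0, v0 ∈ B3 → different blocks

NO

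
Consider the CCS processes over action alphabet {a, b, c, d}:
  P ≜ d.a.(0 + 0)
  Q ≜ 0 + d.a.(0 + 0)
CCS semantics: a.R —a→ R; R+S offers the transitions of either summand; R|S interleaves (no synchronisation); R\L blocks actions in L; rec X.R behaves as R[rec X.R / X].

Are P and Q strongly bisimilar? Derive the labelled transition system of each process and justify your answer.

P's transition system — 3 states:
  s0 = d.a.(0 + 0) has moves —d→ s1
  s1 = a.(0 + 0) has moves —a→ s2
  s2 = 0 + 0 has moves ·
Q's transition system — 3 states:
  t0 = 0 + d.a.(0 + 0) has moves —d→ t1
  t1 = a.(0 + 0) has moves —a→ t2
  t2 = 0 + 0 has moves ·
Coarsest stable partition (strong bisimilarity classes):
  B0 = {s0, t0}
  B1 = {s1, t1}
  B2 = {s2, t2}
s0 ∈ B0, t0 ∈ B0 → same block

bisimilar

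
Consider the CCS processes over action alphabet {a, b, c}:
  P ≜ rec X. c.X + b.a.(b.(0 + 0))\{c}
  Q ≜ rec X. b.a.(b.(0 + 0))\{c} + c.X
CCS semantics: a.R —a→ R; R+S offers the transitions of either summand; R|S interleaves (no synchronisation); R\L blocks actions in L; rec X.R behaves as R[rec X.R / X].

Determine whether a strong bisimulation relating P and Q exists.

Reachable graph of P (4 states):
  u0 = rec X. c.X + b.a.(b.(0 + 0))\{c} :: —b→ u1, —c→ u0
  u1 = a.(b.(0 + 0))\{c} :: —a→ u2
  u2 = (b.(0 + 0))\{c} :: —b→ u3
  u3 = (0 + 0)\{c} :: stopped
Reachable graph of Q (4 states):
  v0 = rec X. b.a.(b.(0 + 0))\{c} + c.X :: —b→ v1, —c→ v0
  v1 = a.(b.(0 + 0))\{c} :: —a→ v2
  v2 = (b.(0 + 0))\{c} :: —b→ v3
  v3 = (0 + 0)\{c} :: stopped
Coarsest stable partition (strong bisimilarity classes):
  B0 = {u0, v0}
  B1 = {u1, v1}
  B2 = {u2, v2}
  B3 = {u3, v3}
u0 ∈ B0, v0 ∈ B0 → same block

P ~ Q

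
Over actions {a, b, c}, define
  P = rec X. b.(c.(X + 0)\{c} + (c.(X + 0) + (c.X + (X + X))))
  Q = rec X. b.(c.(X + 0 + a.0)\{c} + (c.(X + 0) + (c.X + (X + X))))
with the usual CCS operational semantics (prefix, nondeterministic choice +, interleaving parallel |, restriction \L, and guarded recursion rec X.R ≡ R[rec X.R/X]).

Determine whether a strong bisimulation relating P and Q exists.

Reachable graph of P (5 states):
  s0 = rec X. b.(c.(X + 0)\{c} + (c.(X + 0) + (c.X + (X + X)))) | ··b··> s1
  s1 = c.((rec X. b.(c.(X + 0)\{c} + (c.(X + 0) + (c.X + (X + X))))) + 0)\{c} + (c.((rec X. b.(c.(X + 0)\{c} + (c.(X + 0) + (c.X + (X + X))))) + 0) + (c.(rec X. b.(c.(X + 0)\{c} + (c.(X + 0) + (c.X + (X + X))))) + ((rec X. b.(c.(X + 0)\{c} + (c.(X + 0) + (c.X + (X + X))))) + (rec X. b.(c.(X + 0)\{c} + (c.(X + 0) + (c.X + (X + X)))))))) | ··b··> s1, ··c··> s0, ··c··> s2, ··c··> s3
  s2 = ((rec X. b.(c.(X + 0)\{c} + (c.(X + 0) + (c.X + (X + X))))) + 0)\{c} | ··b··> s4
  s3 = (rec X. b.(c.(X + 0)\{c} + (c.(X + 0) + (c.X + (X + X))))) + 0 | ··b··> s1
  s4 = (c.((rec X. b.(c.(X + 0)\{c} + (c.(X + 0) + (c.X + (X + X))))) + 0)\{c} + (c.((rec X. b.(c.(X + 0)\{c} + (c.(X + 0) + (c.X + (X + X))))) + 0) + (c.(rec X. b.(c.(X + 0)\{c} + (c.(X + 0) + (c.X + (X + X))))) + ((rec X. b.(c.(X + 0)\{c} + (c.(X + 0) + (c.X + (X + X))))) + (rec X. b.(c.(X + 0)\{c} + (c.(X + 0) + (c.X + (X + X)))))))))\{c} | ··b··> s4
Reachable graph of Q (6 states):
  t0 = rec X. b.(c.(X + 0 + a.0)\{c} + (c.(X + 0) + (c.X + (X + X)))) | ··b··> t1
  t1 = c.((rec X. b.(c.(X + 0 + a.0)\{c} + (c.(X + 0) + (c.X + (X + X))))) + 0 + a.0)\{c} + (c.((rec X. b.(c.(X + 0 + a.0)\{c} + (c.(X + 0) + (c.X + (X + X))))) + 0) + (c.(rec X. b.(c.(X + 0 + a.0)\{c} + (c.(X + 0) + (c.X + (X + X))))) + ((rec X. b.(c.(X + 0 + a.0)\{c} + (c.(X + 0) + (c.X + (X + X))))) + (rec X. b.(c.(X + 0 + a.0)\{c} + (c.(X + 0) + (c.X + (X + X)))))))) | ··b··> t1, ··c··> t0, ··c··> t2, ··c··> t3
  t2 = ((rec X. b.(c.(X + 0 + a.0)\{c} + (c.(X + 0) + (c.X + (X + X))))) + 0 + a.0)\{c} | ··a··> t4, ··b··> t5
  t3 = (rec X. b.(c.(X + 0 + a.0)\{c} + (c.(X + 0) + (c.X + (X + X))))) + 0 | ··b··> t1
  t4 = 0\{c} | ·
  t5 = (c.((rec X. b.(c.(X + 0 + a.0)\{c} + (c.(X + 0) + (c.X + (X + X))))) + 0 + a.0)\{c} + (c.((rec X. b.(c.(X + 0 + a.0)\{c} + (c.(X + 0) + (c.X + (X + X))))) + 0) + (c.(rec X. b.(c.(X + 0 + a.0)\{c} + (c.(X + 0) + (c.X + (X + X))))) + ((rec X. b.(c.(X + 0 + a.0)\{c} + (c.(X + 0) + (c.X + (X + X))))) + (rec X. b.(c.(X + 0 + a.0)\{c} + (c.(X + 0) + (c.X + (X + X)))))))))\{c} | ··b··> t5
Bisimilarity quotient blocks:
  B0 = {s0, s3}
  B1 = {s1}
  B2 = {s2, s4, t5}
  B3 = {t0, t3}
  B4 = {t1}
  B5 = {t2}
  B6 = {t4}
s0 ∈ B0, t0 ∈ B3 → different blocks

NO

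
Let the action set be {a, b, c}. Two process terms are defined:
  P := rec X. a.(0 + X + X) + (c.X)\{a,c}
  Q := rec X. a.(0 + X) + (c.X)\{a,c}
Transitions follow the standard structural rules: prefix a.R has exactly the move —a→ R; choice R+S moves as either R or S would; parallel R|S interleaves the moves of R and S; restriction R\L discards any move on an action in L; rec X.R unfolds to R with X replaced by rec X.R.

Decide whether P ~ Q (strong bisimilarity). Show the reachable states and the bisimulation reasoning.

P's transition system — 2 states:
  p0 = rec X. a.(0 + X + X) + (c.X)\{a,c} has moves -a-> p1
  p1 = 0 + (rec X. a.(0 + X + X) + (c.X)\{a,c}) + (rec X. a.(0 + X + X) + (c.X)\{a,c}) has moves -a-> p1
Q's transition system — 2 states:
  q0 = rec X. a.(0 + X) + (c.X)\{a,c} has moves -a-> q1
  q1 = 0 + (rec X. a.(0 + X) + (c.X)\{a,c}) has moves -a-> q1
Partition-refinement fixed point:
  B0 = {p0, p1, q0, q1}
p0 ∈ B0, q0 ∈ B0 → same block

bisimilar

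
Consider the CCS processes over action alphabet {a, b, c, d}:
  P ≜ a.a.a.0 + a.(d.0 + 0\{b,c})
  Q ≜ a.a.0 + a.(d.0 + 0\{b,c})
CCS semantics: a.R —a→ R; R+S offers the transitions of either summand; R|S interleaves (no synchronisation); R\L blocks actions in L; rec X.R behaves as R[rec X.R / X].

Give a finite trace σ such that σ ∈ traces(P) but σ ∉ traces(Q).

aaa

Reachable graph of P (5 states):
  u0 = a.a.a.0 + a.(d.0 + 0\{b,c}) ⊢ =a=> u1, =a=> u2
  u1 = a.a.0 ⊢ =a=> u3
  u2 = d.0 + 0\{b,c} ⊢ =d=> u4
  u3 = a.0 ⊢ =a=> u4
  u4 = 0 ⊢ (no moves)
Reachable graph of Q (4 states):
  v0 = a.a.0 + a.(d.0 + 0\{b,c}) ⊢ =a=> v1, =a=> v2
  v1 = a.0 ⊢ =a=> v3
  v2 = d.0 + 0\{b,c} ⊢ =d=> v3
  v3 = 0 ⊢ (no moves)
Run σ = ⟨aaa⟩ on P: start {u0}
  [1] a ⇒ {u1, u2}
  [2] a ⇒ {u3}
  [3] a ⇒ {u4}
  P completes σ.
Run σ = ⟨aaa⟩ on Q: start {v0}
  [1] a ⇒ {v1, v2}
  [2] a ⇒ {v3}
  [3] a ⇒ no successor for Q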